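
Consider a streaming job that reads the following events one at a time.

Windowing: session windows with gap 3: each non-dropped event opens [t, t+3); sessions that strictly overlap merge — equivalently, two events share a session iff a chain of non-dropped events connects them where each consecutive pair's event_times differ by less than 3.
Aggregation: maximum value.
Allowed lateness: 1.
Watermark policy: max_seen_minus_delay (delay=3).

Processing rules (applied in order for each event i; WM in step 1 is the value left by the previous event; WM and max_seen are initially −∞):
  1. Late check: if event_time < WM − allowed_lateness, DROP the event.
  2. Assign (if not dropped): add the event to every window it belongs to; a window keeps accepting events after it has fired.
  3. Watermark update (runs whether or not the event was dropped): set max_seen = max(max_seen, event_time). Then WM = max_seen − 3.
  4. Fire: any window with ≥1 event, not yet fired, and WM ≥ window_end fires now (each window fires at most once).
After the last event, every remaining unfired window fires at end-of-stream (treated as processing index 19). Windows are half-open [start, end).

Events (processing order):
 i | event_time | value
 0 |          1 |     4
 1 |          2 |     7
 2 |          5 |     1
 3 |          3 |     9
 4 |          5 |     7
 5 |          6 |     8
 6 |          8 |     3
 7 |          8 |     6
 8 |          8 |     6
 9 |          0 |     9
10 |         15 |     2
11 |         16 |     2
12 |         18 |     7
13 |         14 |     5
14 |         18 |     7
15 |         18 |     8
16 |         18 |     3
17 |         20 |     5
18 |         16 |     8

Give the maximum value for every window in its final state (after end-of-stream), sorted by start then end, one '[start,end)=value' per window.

i=0 t=1 v=4: → [1,4); WM=-2
i=1 t=2 v=7: → [1,5); WM=-1
i=2 t=5 v=1: → [5,8); WM=2
i=3 t=3 v=9: → [1,8); WM=2
i=4 t=5 v=7: → [1,8); WM=2
i=5 t=6 v=8: → [1,9); WM=3
i=6 t=8 v=3: → [1,11); WM=5
i=7 t=8 v=6: → [1,11); WM=5
i=8 t=8 v=6: → [1,11); WM=5
i=9 t=0 v=9: DROP (t<5-1); WM=5
i=10 t=15 v=2: → [15,18); WM=12
i=11 t=16 v=2: → [15,19); WM=13
i=12 t=18 v=7: → [15,21); WM=15
i=13 t=14 v=5: → [14,21); WM=15
i=14 t=18 v=7: → [14,21); WM=15
i=15 t=18 v=8: → [14,21); WM=15
i=16 t=18 v=3: → [14,21); WM=15
i=17 t=20 v=5: → [14,23); WM=17
i=18 t=16 v=8: → [14,23); WM=17

[1,11)=9 [14,23)=8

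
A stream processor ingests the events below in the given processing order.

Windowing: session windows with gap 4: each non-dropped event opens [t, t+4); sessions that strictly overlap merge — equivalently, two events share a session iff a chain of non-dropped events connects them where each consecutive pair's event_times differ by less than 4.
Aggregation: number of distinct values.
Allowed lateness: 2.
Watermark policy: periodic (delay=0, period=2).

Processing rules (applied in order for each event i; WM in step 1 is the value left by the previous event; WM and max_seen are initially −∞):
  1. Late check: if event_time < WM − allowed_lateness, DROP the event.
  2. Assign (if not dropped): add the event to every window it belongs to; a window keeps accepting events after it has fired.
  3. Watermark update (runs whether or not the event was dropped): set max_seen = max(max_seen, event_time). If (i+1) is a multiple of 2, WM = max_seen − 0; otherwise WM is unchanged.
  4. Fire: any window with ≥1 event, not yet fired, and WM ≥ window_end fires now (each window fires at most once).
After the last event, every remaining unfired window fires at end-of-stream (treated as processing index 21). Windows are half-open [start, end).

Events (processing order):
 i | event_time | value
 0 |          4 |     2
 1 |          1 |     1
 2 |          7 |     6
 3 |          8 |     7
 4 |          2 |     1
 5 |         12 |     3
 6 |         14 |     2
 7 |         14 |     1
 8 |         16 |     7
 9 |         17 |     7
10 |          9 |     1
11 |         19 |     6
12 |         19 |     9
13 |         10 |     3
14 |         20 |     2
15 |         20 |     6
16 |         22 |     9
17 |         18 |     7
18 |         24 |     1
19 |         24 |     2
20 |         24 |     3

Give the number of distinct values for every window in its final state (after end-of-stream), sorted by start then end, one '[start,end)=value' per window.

[1,12)=4 [12,28)=6

i=0 t=4 v=2: → [4,8); WM=−∞
i=1 t=1 v=1: → [1,8); WM=4
i=2 t=7 v=6: → [1,11); WM=4
i=3 t=8 v=7: → [1,12); WM=8
i=4 t=2 v=1: DROP (t<8-2); WM=8
i=5 t=12 v=3: → [12,16); WM=12
i=6 t=14 v=2: → [12,18); WM=12
i=7 t=14 v=1: → [12,18); WM=14
i=8 t=16 v=7: → [12,20); WM=14
i=9 t=17 v=7: → [12,21); WM=17
i=10 t=9 v=1: DROP (t<17-2); WM=17
i=11 t=19 v=6: → [12,23); WM=19
i=12 t=19 v=9: → [12,23); WM=19
i=13 t=10 v=3: DROP (t<19-2); WM=19
i=14 t=20 v=2: → [12,24); WM=19
i=15 t=20 v=6: → [12,24); WM=20
i=16 t=22 v=9: → [12,26); WM=20
i=17 t=18 v=7: → [12,26); WM=22
i=18 t=24 v=1: → [12,28); WM=22
i=19 t=24 v=2: → [12,28); WM=24
i=20 t=24 v=3: → [12,28); WM=24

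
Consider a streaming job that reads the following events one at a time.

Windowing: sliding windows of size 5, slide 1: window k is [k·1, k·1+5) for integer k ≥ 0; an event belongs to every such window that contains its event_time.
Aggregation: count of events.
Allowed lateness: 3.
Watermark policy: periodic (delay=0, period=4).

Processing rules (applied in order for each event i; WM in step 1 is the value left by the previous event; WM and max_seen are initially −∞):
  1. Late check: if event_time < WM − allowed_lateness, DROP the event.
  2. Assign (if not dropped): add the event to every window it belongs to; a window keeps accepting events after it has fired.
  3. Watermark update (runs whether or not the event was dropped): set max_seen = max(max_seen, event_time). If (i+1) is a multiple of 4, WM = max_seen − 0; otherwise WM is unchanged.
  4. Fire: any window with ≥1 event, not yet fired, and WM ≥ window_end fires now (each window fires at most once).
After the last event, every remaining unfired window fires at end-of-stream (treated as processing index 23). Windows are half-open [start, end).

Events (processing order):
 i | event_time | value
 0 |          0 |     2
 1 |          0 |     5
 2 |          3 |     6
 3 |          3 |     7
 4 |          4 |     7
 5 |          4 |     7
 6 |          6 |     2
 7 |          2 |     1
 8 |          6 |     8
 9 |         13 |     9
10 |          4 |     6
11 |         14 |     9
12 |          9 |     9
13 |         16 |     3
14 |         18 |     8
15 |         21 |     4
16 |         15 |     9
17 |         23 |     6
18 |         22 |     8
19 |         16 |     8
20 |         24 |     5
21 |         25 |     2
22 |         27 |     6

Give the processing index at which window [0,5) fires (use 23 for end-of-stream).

7

i=0 t=0 v=2: → [0,5); WM=−∞
i=1 t=0 v=5: → [0,5); WM=−∞
i=2 t=3 v=6: → [3,8),[2,7),[1,6),[0,5); WM=−∞
i=3 t=3 v=7: → [3,8),[2,7),[1,6),[0,5); WM=3
i=4 t=4 v=7: → [4,9),[3,8),[2,7),[1,6),[0,5); WM=3
i=5 t=4 v=7: → [4,9),[3,8),[2,7),[1,6),[0,5); WM=3
i=6 t=6 v=2: → [6,11),[5,10),[4,9),[3,8),[2,7); WM=3
i=7 t=2 v=1: → [2,7),[1,6),[0,5); WM=6; [0,5) fires=7 [1,6) fires=5
i=8 t=6 v=8: → [6,11),[5,10),[4,9),[3,8),[2,7); WM=6
i=9 t=13 v=9: → [13,18),[12,17),[11,16),[10,15),[9,14); WM=6
i=10 t=4 v=6: → [4,9),[3,8),[2,7),[1,6),[0,5); WM=6
i=11 t=14 v=9: → [14,19),[13,18),[12,17),[11,16),[10,15); WM=14; [2,7) fires=8 [3,8) fires=7 [4,9) fires=5 [5,10) fires=2 [6,11) fires=2 [9,14) fires=1
i=12 t=9 v=9: DROP (t<14-3); WM=14
i=13 t=16 v=3: → [16,21),[15,20),[14,19),[13,18),[12,17); WM=14
i=14 t=18 v=8: → [18,23),[17,22),[16,21),[15,20),[14,19); WM=14
i=15 t=21 v=4: → [21,26),[20,25),[19,24),[18,23),[17,22); WM=21; [10,15) fires=2 [11,16) fires=2 [12,17) fires=3 [13,18) fires=3 [14,19) fires=3 [15,20) fires=2 [16,21) fires=2
i=16 t=15 v=9: DROP (t<21-3); WM=21
i=17 t=23 v=6: → [23,28),[22,27),[21,26),[20,25),[19,24); WM=21
i=18 t=22 v=8: → [22,27),[21,26),[20,25),[19,24),[18,23); WM=21
i=19 t=16 v=8: DROP (t<21-3); WM=23; [17,22) fires=2 [18,23) fires=3
i=20 t=24 v=5: → [24,29),[23,28),[22,27),[21,26),[20,25); WM=23
i=21 t=25 v=2: → [25,30),[24,29),[23,28),[22,27),[21,26); WM=23
i=22 t=27 v=6: → [27,32),[26,31),[25,30),[24,29),[23,28); WM=23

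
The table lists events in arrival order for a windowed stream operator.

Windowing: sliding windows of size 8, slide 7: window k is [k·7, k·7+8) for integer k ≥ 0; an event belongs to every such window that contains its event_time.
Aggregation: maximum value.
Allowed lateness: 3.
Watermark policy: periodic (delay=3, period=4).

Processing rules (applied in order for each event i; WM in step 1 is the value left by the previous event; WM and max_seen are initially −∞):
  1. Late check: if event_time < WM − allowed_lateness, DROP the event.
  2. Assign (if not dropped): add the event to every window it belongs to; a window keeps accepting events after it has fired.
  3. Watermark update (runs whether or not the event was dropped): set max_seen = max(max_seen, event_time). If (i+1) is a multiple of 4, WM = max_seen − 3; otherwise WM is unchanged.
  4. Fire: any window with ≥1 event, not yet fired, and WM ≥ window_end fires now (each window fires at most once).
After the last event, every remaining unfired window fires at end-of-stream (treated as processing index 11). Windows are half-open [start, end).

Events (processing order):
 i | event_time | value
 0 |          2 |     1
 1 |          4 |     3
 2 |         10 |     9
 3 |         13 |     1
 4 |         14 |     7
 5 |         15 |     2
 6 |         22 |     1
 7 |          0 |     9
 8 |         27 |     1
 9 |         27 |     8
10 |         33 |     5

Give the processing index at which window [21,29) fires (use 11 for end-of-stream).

11

i=0 t=2 v=1: → [0,8); WM=−∞
i=1 t=4 v=3: → [0,8); WM=−∞
i=2 t=10 v=9: → [7,15); WM=−∞
i=3 t=13 v=1: → [7,15); WM=10; [0,8) fires=3
i=4 t=14 v=7: → [14,22),[7,15); WM=10
i=5 t=15 v=2: → [14,22); WM=10
i=6 t=22 v=1: → [21,29); WM=10
i=7 t=0 v=9: DROP (t<10-3); WM=19; [7,15) fires=9
i=8 t=27 v=1: → [21,29); WM=19
i=9 t=27 v=8: → [21,29); WM=19
i=10 t=33 v=5: → [28,36); WM=19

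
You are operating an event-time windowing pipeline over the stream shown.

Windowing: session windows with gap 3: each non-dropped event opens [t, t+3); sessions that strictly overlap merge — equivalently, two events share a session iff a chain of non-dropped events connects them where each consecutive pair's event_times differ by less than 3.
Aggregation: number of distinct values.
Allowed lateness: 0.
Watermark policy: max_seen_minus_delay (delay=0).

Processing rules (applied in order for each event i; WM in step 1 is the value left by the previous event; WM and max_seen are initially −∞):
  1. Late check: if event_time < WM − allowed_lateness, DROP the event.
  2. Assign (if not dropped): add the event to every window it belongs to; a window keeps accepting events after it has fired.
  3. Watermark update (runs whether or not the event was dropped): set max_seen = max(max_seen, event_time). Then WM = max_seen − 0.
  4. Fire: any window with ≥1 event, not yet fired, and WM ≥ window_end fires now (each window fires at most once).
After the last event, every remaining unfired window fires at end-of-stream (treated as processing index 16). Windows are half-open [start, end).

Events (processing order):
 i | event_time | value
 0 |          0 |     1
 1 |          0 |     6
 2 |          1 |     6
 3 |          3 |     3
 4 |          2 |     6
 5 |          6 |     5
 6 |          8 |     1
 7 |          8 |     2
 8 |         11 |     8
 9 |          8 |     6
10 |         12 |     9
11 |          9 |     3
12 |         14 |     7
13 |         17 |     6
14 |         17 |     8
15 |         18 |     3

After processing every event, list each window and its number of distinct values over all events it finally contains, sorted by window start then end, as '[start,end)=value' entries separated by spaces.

i=0 t=0 v=1: → [0,3); WM=0
i=1 t=0 v=6: → [0,3); WM=0
i=2 t=1 v=6: → [0,4); WM=1
i=3 t=3 v=3: → [0,6); WM=3
i=4 t=2 v=6: DROP (t<3-0); WM=3
i=5 t=6 v=5: → [6,9); WM=6
i=6 t=8 v=1: → [6,11); WM=8
i=7 t=8 v=2: → [6,11); WM=8
i=8 t=11 v=8: → [11,14); WM=11
i=9 t=8 v=6: DROP (t<11-0); WM=11
i=10 t=12 v=9: → [11,15); WM=12
i=11 t=9 v=3: DROP (t<12-0); WM=12
i=12 t=14 v=7: → [11,17); WM=14
i=13 t=17 v=6: → [17,20); WM=17
i=14 t=17 v=8: → [17,20); WM=17
i=15 t=18 v=3: → [17,21); WM=18

[0,6)=3 [6,11)=3 [11,17)=3 [17,21)=3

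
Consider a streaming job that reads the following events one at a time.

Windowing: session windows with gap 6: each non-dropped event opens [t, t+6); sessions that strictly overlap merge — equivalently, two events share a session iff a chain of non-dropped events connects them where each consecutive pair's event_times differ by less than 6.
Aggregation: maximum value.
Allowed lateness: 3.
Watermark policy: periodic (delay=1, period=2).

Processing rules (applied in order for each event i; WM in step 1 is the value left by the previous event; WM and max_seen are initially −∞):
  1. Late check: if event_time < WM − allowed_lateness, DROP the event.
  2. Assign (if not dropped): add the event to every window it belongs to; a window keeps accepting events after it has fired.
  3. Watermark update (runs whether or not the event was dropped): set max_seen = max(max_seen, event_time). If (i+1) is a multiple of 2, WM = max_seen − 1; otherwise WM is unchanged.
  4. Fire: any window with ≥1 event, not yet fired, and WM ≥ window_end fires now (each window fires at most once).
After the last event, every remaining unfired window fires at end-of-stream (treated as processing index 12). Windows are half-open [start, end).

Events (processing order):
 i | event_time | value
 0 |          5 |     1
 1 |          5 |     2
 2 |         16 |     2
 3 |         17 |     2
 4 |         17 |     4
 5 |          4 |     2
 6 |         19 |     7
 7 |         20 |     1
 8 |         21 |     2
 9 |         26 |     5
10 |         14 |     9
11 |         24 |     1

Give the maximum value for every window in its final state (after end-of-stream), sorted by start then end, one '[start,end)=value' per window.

[5,11)=2 [16,32)=7

i=0 t=5 v=1: → [5,11); WM=−∞
i=1 t=5 v=2: → [5,11); WM=4
i=2 t=16 v=2: → [16,22); WM=4
i=3 t=17 v=2: → [16,23); WM=16
i=4 t=17 v=4: → [16,23); WM=16
i=5 t=4 v=2: DROP (t<16-3); WM=16
i=6 t=19 v=7: → [16,25); WM=16
i=7 t=20 v=1: → [16,26); WM=19
i=8 t=21 v=2: → [16,27); WM=19
i=9 t=26 v=5: → [16,32); WM=25
i=10 t=14 v=9: DROP (t<25-3); WM=25
i=11 t=24 v=1: → [16,32); WM=25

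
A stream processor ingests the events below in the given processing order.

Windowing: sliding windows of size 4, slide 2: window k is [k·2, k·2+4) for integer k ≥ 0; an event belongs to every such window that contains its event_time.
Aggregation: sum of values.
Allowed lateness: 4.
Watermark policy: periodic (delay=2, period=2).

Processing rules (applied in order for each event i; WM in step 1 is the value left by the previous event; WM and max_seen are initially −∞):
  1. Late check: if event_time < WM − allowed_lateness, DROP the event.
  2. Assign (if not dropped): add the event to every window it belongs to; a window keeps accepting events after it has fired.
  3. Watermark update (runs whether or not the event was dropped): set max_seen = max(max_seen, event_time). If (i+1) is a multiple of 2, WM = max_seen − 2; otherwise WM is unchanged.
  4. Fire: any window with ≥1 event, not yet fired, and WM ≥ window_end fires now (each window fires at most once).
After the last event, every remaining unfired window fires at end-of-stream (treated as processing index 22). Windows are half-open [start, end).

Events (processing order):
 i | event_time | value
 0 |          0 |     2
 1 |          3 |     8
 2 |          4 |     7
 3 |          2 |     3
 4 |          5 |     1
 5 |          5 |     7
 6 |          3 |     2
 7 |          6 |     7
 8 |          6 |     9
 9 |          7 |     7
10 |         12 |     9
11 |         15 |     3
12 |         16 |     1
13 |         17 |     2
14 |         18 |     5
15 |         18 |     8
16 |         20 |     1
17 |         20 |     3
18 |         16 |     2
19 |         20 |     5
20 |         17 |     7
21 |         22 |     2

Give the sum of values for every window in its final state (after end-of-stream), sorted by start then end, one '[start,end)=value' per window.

i=0 t=0 v=2: → [0,4); WM=−∞
i=1 t=3 v=8: → [2,6),[0,4); WM=1
i=2 t=4 v=7: → [4,8),[2,6); WM=1
i=3 t=2 v=3: → [2,6),[0,4); WM=2
i=4 t=5 v=1: → [4,8),[2,6); WM=2
i=5 t=5 v=7: → [4,8),[2,6); WM=3
i=6 t=3 v=2: → [2,6),[0,4); WM=3
i=7 t=6 v=7: → [6,10),[4,8); WM=4; [0,4) fires=15
i=8 t=6 v=9: → [6,10),[4,8); WM=4
i=9 t=7 v=7: → [6,10),[4,8); WM=5
i=10 t=12 v=9: → [12,16),[10,14); WM=5
i=11 t=15 v=3: → [14,18),[12,16); WM=13; [2,6) fires=28 [4,8) fires=38 [6,10) fires=23
i=12 t=16 v=1: → [16,20),[14,18); WM=13
i=13 t=17 v=2: → [16,20),[14,18); WM=15; [10,14) fires=9
i=14 t=18 v=5: → [18,22),[16,20); WM=15
i=15 t=18 v=8: → [18,22),[16,20); WM=16; [12,16) fires=12
i=16 t=20 v=1: → [20,24),[18,22); WM=16
i=17 t=20 v=3: → [20,24),[18,22); WM=18; [14,18) fires=6
i=18 t=16 v=2: → [16,20),[14,18); WM=18
i=19 t=20 v=5: → [20,24),[18,22); WM=18
i=20 t=17 v=7: → [16,20),[14,18); WM=18
i=21 t=22 v=2: → [22,26),[20,24); WM=20; [16,20) fires=25

[0,4)=15 [2,6)=28 [4,8)=38 [6,10)=23 [10,14)=9 [12,16)=12 [14,18)=15 [16,20)=25 [18,22)=22 [20,24)=11 [22,26)=2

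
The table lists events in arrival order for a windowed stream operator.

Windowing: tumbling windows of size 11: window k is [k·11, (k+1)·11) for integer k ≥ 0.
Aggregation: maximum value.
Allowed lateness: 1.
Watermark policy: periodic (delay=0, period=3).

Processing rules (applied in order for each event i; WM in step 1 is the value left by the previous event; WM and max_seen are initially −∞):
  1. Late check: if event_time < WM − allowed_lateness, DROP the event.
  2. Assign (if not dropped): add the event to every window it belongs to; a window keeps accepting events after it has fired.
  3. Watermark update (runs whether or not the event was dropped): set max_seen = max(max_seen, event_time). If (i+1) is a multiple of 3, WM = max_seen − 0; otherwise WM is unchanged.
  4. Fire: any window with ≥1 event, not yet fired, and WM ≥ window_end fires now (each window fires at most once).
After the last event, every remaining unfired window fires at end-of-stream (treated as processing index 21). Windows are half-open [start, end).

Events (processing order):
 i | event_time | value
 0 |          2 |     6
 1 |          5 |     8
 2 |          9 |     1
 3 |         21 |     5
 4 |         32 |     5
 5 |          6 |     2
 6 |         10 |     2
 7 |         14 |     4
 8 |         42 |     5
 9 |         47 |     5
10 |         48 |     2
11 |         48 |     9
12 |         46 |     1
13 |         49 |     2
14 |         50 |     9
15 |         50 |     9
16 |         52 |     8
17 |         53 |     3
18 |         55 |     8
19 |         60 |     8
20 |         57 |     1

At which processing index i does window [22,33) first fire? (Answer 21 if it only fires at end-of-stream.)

i=0 t=2 v=6: → [0,11); WM=−∞
i=1 t=5 v=8: → [0,11); WM=−∞
i=2 t=9 v=1: → [0,11); WM=9
i=3 t=21 v=5: → [11,22); WM=9
i=4 t=32 v=5: → [22,33); WM=9
i=5 t=6 v=2: DROP (t<9-1); WM=32; [0,11) fires=8 [11,22) fires=5
i=6 t=10 v=2: DROP (t<32-1); WM=32
i=7 t=14 v=4: DROP (t<32-1); WM=32
i=8 t=42 v=5: → [33,44); WM=42; [22,33) fires=5
i=9 t=47 v=5: → [44,55); WM=42
i=10 t=48 v=2: → [44,55); WM=42
i=11 t=48 v=9: → [44,55); WM=48; [33,44) fires=5
i=12 t=46 v=1: DROP (t<48-1); WM=48
i=13 t=49 v=2: → [44,55); WM=48
i=14 t=50 v=9: → [44,55); WM=50
i=15 t=50 v=9: → [44,55); WM=50
i=16 t=52 v=8: → [44,55); WM=50
i=17 t=53 v=3: → [44,55); WM=53
i=18 t=55 v=8: → [55,66); WM=53
i=19 t=60 v=8: → [55,66); WM=53
i=20 t=57 v=1: → [55,66); WM=60; [44,55) fires=9

8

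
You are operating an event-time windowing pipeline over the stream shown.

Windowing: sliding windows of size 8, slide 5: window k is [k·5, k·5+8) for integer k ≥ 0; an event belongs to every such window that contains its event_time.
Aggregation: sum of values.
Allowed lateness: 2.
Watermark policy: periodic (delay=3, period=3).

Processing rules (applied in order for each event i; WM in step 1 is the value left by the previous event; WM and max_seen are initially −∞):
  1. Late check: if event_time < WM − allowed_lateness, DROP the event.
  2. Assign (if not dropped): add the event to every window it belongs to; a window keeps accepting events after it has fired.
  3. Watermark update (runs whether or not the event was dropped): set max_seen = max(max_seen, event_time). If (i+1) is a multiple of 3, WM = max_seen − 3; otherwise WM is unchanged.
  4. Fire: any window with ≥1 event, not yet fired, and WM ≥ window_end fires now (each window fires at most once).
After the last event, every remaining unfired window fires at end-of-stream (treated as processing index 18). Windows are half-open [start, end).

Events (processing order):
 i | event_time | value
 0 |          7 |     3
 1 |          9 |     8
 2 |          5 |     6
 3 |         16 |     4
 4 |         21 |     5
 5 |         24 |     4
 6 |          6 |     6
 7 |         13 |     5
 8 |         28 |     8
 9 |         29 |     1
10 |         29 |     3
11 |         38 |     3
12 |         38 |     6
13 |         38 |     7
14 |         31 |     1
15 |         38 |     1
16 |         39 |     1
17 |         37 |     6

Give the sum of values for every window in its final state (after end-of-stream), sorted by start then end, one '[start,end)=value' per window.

[0,8)=9 [5,13)=17 [10,18)=4 [15,23)=9 [20,28)=9 [25,33)=12 [30,38)=6 [35,43)=24

i=0 t=7 v=3: → [5,13),[0,8); WM=−∞
i=1 t=9 v=8: → [5,13); WM=−∞
i=2 t=5 v=6: → [5,13),[0,8); WM=6
i=3 t=16 v=4: → [15,23),[10,18); WM=6
i=4 t=21 v=5: → [20,28),[15,23); WM=6
i=5 t=24 v=4: → [20,28); WM=21; [0,8) fires=9 [5,13) fires=17 [10,18) fires=4
i=6 t=6 v=6: DROP (t<21-2); WM=21
i=7 t=13 v=5: DROP (t<21-2); WM=21
i=8 t=28 v=8: → [25,33); WM=25; [15,23) fires=9
i=9 t=29 v=1: → [25,33); WM=25
i=10 t=29 v=3: → [25,33); WM=25
i=11 t=38 v=3: → [35,43); WM=35; [20,28) fires=9 [25,33) fires=12
i=12 t=38 v=6: → [35,43); WM=35
i=13 t=38 v=7: → [35,43); WM=35
i=14 t=31 v=1: DROP (t<35-2); WM=35
i=15 t=38 v=1: → [35,43); WM=35
i=16 t=39 v=1: → [35,43); WM=35
i=17 t=37 v=6: → [35,43),[30,38); WM=36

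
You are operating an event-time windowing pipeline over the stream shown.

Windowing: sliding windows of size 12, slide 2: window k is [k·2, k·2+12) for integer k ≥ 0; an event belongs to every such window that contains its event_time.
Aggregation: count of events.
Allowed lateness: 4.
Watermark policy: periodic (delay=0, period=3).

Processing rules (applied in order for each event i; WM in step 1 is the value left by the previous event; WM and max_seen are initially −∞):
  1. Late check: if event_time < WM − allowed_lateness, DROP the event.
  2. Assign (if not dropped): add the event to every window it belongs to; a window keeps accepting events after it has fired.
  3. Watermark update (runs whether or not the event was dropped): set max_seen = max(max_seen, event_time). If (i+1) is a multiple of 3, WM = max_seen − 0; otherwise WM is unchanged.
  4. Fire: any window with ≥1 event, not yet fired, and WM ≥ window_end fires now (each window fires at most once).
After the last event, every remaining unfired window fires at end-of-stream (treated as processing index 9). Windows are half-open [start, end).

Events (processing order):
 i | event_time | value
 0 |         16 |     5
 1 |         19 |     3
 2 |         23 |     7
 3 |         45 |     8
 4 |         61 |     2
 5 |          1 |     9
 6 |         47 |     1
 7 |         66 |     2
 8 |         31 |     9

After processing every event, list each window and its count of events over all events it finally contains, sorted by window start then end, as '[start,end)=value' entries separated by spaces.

i=0 t=16 v=5: → [16,28),[14,26),[12,24),[10,22),[8,20),[6,18); WM=−∞
i=1 t=19 v=3: → [18,30),[16,28),[14,26),[12,24),[10,22),[8,20); WM=−∞
i=2 t=23 v=7: → [22,34),[20,32),[18,30),[16,28),[14,26),[12,24); WM=23; [6,18) fires=1 [8,20) fires=2 [10,22) fires=2
i=3 t=45 v=8: → [44,56),[42,54),[40,52),[38,50),[36,48),[34,46); WM=23
i=4 t=61 v=2: → [60,72),[58,70),[56,68),[54,66),[52,64),[50,62); WM=23
i=5 t=1 v=9: DROP (t<23-4); WM=61; [12,24) fires=3 [14,26) fires=3 [16,28) fires=3 [18,30) fires=2 [20,32) fires=1 [22,34) fires=1 [34,46) fires=1 [36,48) fires=1 [38,50) fires=1 [40,52) fires=1 [42,54) fires=1 [44,56) fires=1
i=6 t=47 v=1: DROP (t<61-4); WM=61
i=7 t=66 v=2: → [66,78),[64,76),[62,74),[60,72),[58,70),[56,68); WM=61
i=8 t=31 v=9: DROP (t<61-4); WM=66; [50,62) fires=1 [52,64) fires=1 [54,66) fires=1

[6,18)=1 [8,20)=2 [10,22)=2 [12,24)=3 [14,26)=3 [16,28)=3 [18,30)=2 [20,32)=1 [22,34)=1 [34,46)=1 [36,48)=1 [38,50)=1 [40,52)=1 [42,54)=1 [44,56)=1 [50,62)=1 [52,64)=1 [54,66)=1 [56,68)=2 [58,70)=2 [60,72)=2 [62,74)=1 [64,76)=1 [66,78)=1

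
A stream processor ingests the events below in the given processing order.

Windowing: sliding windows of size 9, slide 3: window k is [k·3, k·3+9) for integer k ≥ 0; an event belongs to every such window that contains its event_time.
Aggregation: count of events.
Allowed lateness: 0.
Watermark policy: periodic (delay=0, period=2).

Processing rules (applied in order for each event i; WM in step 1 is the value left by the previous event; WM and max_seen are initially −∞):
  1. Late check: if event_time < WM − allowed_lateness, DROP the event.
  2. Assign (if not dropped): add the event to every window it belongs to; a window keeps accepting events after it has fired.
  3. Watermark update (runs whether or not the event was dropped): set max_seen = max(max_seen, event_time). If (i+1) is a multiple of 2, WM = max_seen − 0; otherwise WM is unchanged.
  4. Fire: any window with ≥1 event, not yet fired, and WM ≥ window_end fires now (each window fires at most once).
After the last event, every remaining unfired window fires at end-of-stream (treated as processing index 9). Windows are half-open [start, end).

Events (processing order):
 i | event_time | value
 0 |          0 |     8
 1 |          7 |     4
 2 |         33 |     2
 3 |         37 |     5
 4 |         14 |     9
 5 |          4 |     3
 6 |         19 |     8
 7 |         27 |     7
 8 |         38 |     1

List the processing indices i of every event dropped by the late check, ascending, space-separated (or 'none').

i=0 t=0 v=8: → [0,9); WM=−∞
i=1 t=7 v=4: → [6,15),[3,12),[0,9); WM=7
i=2 t=33 v=2: → [33,42),[30,39),[27,36); WM=7
i=3 t=37 v=5: → [36,45),[33,42),[30,39); WM=37; [0,9) fires=2 [3,12) fires=1 [6,15) fires=1 [27,36) fires=1
i=4 t=14 v=9: DROP (t<37-0); WM=37
i=5 t=4 v=3: DROP (t<37-0); WM=37
i=6 t=19 v=8: DROP (t<37-0); WM=37
i=7 t=27 v=7: DROP (t<37-0); WM=37
i=8 t=38 v=1: → [36,45),[33,42),[30,39); WM=37

4 5 6 7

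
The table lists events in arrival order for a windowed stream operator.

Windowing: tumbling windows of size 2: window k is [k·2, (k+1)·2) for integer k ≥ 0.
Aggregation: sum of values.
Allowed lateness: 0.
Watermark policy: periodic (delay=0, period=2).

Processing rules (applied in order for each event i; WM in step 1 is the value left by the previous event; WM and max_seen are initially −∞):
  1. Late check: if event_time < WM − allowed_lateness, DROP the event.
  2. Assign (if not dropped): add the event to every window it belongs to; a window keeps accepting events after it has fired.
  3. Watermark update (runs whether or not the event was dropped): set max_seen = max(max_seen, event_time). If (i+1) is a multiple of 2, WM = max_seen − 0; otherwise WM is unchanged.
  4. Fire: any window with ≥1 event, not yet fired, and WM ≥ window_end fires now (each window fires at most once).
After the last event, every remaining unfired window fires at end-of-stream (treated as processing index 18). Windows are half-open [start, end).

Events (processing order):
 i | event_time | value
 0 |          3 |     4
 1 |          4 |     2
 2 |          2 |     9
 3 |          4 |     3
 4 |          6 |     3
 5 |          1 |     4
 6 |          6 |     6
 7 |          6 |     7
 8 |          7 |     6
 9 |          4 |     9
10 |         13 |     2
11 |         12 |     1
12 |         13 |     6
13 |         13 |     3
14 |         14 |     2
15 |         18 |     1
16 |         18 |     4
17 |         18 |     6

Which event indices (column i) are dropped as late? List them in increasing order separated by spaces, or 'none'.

i=0 t=3 v=4: → [2,4); WM=−∞
i=1 t=4 v=2: → [4,6); WM=4; [2,4) fires=4
i=2 t=2 v=9: DROP (t<4-0); WM=4
i=3 t=4 v=3: → [4,6); WM=4
i=4 t=6 v=3: → [6,8); WM=4
i=5 t=1 v=4: DROP (t<4-0); WM=6; [4,6) fires=5
i=6 t=6 v=6: → [6,8); WM=6
i=7 t=6 v=7: → [6,8); WM=6
i=8 t=7 v=6: → [6,8); WM=6
i=9 t=4 v=9: DROP (t<6-0); WM=7
i=10 t=13 v=2: → [12,14); WM=7
i=11 t=12 v=1: → [12,14); WM=13; [6,8) fires=22
i=12 t=13 v=6: → [12,14); WM=13
i=13 t=13 v=3: → [12,14); WM=13
i=14 t=14 v=2: → [14,16); WM=13
i=15 t=18 v=1: → [18,20); WM=18; [12,14) fires=12 [14,16) fires=2
i=16 t=18 v=4: → [18,20); WM=18
i=17 t=18 v=6: → [18,20); WM=18

2 5 9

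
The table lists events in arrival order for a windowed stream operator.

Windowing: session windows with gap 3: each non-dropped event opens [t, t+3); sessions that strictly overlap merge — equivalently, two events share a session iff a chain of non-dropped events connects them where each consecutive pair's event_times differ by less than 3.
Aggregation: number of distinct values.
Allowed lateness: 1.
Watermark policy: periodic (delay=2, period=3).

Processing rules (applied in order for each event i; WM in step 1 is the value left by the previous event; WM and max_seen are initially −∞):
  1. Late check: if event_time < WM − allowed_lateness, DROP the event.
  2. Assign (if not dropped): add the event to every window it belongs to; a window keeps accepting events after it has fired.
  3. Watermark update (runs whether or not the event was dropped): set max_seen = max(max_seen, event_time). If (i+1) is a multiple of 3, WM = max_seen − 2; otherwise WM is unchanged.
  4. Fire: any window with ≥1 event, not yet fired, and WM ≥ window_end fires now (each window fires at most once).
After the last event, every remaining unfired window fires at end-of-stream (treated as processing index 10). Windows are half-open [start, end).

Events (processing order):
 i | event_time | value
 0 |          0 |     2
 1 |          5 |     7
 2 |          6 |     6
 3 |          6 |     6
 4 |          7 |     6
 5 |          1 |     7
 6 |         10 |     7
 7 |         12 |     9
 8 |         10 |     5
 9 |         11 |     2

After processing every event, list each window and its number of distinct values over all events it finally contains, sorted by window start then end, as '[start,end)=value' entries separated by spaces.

[0,3)=1 [5,10)=2 [10,15)=4

i=0 t=0 v=2: → [0,3); WM=−∞
i=1 t=5 v=7: → [5,8); WM=−∞
i=2 t=6 v=6: → [5,9); WM=4
i=3 t=6 v=6: → [5,9); WM=4
i=4 t=7 v=6: → [5,10); WM=4
i=5 t=1 v=7: DROP (t<4-1); WM=5
i=6 t=10 v=7: → [10,13); WM=5
i=7 t=12 v=9: → [10,15); WM=5
i=8 t=10 v=5: → [10,15); WM=10
i=9 t=11 v=2: → [10,15); WM=10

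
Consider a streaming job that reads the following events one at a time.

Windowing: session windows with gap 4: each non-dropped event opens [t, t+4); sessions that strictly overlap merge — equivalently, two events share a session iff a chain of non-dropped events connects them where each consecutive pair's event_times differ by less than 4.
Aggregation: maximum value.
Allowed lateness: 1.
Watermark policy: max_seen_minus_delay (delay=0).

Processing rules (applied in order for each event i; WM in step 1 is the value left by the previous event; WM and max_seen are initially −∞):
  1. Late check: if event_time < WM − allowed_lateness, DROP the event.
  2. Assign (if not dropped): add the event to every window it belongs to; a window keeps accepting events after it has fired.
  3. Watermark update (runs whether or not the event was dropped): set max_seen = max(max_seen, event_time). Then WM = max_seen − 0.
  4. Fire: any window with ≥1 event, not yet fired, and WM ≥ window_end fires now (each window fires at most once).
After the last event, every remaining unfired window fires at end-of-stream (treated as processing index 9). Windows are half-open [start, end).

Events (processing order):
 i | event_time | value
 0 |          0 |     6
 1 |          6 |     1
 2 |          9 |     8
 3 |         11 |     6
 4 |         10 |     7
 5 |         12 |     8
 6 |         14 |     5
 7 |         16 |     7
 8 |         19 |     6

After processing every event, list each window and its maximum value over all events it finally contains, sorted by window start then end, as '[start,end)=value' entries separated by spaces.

i=0 t=0 v=6: → [0,4); WM=0
i=1 t=6 v=1: → [6,10); WM=6
i=2 t=9 v=8: → [6,13); WM=9
i=3 t=11 v=6: → [6,15); WM=11
i=4 t=10 v=7: → [6,15); WM=11
i=5 t=12 v=8: → [6,16); WM=12
i=6 t=14 v=5: → [6,18); WM=14
i=7 t=16 v=7: → [6,20); WM=16
i=8 t=19 v=6: → [6,23); WM=19

[0,4)=6 [6,23)=8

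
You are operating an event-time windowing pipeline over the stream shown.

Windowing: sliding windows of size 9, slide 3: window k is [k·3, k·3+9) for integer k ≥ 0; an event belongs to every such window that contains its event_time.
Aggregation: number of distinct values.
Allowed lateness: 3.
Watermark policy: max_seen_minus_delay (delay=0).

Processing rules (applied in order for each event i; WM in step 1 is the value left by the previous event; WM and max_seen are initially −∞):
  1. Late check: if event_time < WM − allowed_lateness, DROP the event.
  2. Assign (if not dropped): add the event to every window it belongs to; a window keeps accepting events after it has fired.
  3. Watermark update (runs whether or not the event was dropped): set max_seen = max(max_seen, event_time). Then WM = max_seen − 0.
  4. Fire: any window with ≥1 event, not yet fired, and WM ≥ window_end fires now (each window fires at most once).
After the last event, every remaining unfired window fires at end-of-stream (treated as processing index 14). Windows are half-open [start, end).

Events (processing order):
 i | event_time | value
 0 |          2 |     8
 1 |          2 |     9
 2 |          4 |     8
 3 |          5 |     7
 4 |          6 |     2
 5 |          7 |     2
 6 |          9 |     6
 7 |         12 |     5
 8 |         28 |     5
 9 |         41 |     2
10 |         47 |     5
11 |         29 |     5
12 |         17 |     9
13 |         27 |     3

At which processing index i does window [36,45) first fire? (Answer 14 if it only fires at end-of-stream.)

i=0 t=2 v=8: → [0,9); WM=2
i=1 t=2 v=9: → [0,9); WM=2
i=2 t=4 v=8: → [3,12),[0,9); WM=4
i=3 t=5 v=7: → [3,12),[0,9); WM=5
i=4 t=6 v=2: → [6,15),[3,12),[0,9); WM=6
i=5 t=7 v=2: → [6,15),[3,12),[0,9); WM=7
i=6 t=9 v=6: → [9,18),[6,15),[3,12); WM=9; [0,9) fires=4
i=7 t=12 v=5: → [12,21),[9,18),[6,15); WM=12; [3,12) fires=4
i=8 t=28 v=5: → [27,36),[24,33),[21,30); WM=28; [6,15) fires=3 [9,18) fires=2 [12,21) fires=1
i=9 t=41 v=2: → [39,48),[36,45),[33,42); WM=41; [21,30) fires=1 [24,33) fires=1 [27,36) fires=1
i=10 t=47 v=5: → [45,54),[42,51),[39,48); WM=47; [33,42) fires=1 [36,45) fires=1
i=11 t=29 v=5: DROP (t<47-3); WM=47
i=12 t=17 v=9: DROP (t<47-3); WM=47
i=13 t=27 v=3: DROP (t<47-3); WM=47

10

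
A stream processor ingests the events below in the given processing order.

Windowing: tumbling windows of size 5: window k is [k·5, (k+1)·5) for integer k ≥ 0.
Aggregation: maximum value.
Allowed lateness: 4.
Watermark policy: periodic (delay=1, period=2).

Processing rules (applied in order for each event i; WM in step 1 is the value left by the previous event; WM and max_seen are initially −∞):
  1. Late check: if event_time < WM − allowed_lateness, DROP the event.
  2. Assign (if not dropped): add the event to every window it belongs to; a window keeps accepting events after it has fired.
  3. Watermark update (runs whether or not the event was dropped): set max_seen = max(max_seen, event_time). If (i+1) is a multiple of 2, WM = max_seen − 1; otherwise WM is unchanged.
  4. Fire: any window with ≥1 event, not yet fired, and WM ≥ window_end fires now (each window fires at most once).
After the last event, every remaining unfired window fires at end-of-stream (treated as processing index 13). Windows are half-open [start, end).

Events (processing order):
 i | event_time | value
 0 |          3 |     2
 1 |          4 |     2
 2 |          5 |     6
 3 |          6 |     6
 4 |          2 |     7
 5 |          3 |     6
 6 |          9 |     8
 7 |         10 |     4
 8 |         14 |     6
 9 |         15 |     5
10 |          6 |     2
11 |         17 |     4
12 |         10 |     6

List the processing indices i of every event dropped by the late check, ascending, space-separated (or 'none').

i=0 t=3 v=2: → [0,5); WM=−∞
i=1 t=4 v=2: → [0,5); WM=3
i=2 t=5 v=6: → [5,10); WM=3
i=3 t=6 v=6: → [5,10); WM=5; [0,5) fires=2
i=4 t=2 v=7: → [0,5); WM=5
i=5 t=3 v=6: → [0,5); WM=5
i=6 t=9 v=8: → [5,10); WM=5
i=7 t=10 v=4: → [10,15); WM=9
i=8 t=14 v=6: → [10,15); WM=9
i=9 t=15 v=5: → [15,20); WM=14; [5,10) fires=8
i=10 t=6 v=2: DROP (t<14-4); WM=14
i=11 t=17 v=4: → [15,20); WM=16; [10,15) fires=6
i=12 t=10 v=6: DROP (t<16-4); WM=16

10 12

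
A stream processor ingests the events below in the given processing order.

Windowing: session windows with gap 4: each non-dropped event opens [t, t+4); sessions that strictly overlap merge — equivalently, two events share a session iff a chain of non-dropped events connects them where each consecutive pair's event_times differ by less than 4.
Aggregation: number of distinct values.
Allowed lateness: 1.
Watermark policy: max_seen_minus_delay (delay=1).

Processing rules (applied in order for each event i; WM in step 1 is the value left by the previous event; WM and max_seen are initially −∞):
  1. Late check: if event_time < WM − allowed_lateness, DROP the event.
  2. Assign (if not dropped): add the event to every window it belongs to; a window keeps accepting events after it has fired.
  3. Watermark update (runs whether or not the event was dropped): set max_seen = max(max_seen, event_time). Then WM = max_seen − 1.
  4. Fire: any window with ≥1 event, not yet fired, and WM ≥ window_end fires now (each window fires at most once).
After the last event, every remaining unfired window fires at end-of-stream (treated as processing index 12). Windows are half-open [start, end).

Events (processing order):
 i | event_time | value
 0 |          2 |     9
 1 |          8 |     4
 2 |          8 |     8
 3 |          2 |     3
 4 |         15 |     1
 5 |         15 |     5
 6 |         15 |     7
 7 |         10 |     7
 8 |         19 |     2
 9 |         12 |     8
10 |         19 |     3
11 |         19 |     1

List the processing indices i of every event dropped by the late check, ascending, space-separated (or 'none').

3 7 9

i=0 t=2 v=9: → [2,6); WM=1
i=1 t=8 v=4: → [8,12); WM=7
i=2 t=8 v=8: → [8,12); WM=7
i=3 t=2 v=3: DROP (t<7-1); WM=7
i=4 t=15 v=1: → [15,19); WM=14
i=5 t=15 v=5: → [15,19); WM=14
i=6 t=15 v=7: → [15,19); WM=14
i=7 t=10 v=7: DROP (t<14-1); WM=14
i=8 t=19 v=2: → [19,23); WM=18
i=9 t=12 v=8: DROP (t<18-1); WM=18
i=10 t=19 v=3: → [19,23); WM=18
i=11 t=19 v=1: → [19,23); WM=18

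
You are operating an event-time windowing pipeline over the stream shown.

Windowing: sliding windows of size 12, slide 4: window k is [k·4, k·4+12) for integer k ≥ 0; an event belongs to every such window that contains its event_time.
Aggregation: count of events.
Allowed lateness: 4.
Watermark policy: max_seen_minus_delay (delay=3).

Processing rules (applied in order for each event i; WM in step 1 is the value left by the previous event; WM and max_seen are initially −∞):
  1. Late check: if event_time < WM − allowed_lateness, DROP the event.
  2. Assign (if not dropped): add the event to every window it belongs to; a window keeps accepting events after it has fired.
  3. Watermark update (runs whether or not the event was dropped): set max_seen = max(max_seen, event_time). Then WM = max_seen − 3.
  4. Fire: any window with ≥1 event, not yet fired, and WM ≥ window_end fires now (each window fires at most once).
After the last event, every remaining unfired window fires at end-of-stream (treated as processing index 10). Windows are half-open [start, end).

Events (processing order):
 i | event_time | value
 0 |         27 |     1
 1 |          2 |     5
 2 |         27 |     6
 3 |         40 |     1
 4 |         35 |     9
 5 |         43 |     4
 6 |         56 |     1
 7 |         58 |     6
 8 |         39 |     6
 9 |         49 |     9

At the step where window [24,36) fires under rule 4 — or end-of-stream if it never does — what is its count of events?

2

i=0 t=27 v=1: → [24,36),[20,32),[16,28); WM=24
i=1 t=2 v=5: DROP (t<24-4); WM=24
i=2 t=27 v=6: → [24,36),[20,32),[16,28); WM=24
i=3 t=40 v=1: → [40,52),[36,48),[32,44); WM=37; [16,28) fires=2 [20,32) fires=2 [24,36) fires=2
i=4 t=35 v=9: → [32,44),[28,40),[24,36); WM=37
i=5 t=43 v=4: → [40,52),[36,48),[32,44); WM=40; [28,40) fires=1
i=6 t=56 v=1: → [56,68),[52,64),[48,60); WM=53; [32,44) fires=3 [36,48) fires=2 [40,52) fires=2
i=7 t=58 v=6: → [56,68),[52,64),[48,60); WM=55
i=8 t=39 v=6: DROP (t<55-4); WM=55
i=9 t=49 v=9: DROP (t<55-4); WM=55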